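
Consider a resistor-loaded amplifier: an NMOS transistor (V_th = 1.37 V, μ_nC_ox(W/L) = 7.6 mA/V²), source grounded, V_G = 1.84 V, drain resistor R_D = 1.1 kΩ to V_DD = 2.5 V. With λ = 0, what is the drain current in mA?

V_GS = V_G = 1.84 V, so V_ov = 1.84 − 1.37 = 0.47 V.
Assume saturation: I_D = ½ k_n V_ov² = 0.5 × 7.6 × 0.47² = 0.839 mA, giving V_DS = V_DD − I_D R_D = 2.5 − 0.839 × 1.1 = 1.58 V.
V_DS = 1.58 V ≥ V_ov = 0.47 V, confirming saturation.

I_D = 0.839 mA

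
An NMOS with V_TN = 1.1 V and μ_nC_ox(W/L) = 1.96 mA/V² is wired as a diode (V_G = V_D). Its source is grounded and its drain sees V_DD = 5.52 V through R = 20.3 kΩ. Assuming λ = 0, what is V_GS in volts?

V_GS = 1.55 V

With gate tied to drain, V_GS = V_DS ≥ V_GS − V_TN, so the device is in saturation.
KCL at the drain: ½ k_n (V_GS − V_TN)² = (V_DD − V_GS)/R.
Let x = V_GS − 1.1. Then 19.9 x² + x − 4.42 = 0, giving x = 0.447 V (positive root), so V_GS = 1.55 V.
I_D = (V_DD − V_GS)/R = (5.52 − 1.55) / 20.3 = 0.196 mA.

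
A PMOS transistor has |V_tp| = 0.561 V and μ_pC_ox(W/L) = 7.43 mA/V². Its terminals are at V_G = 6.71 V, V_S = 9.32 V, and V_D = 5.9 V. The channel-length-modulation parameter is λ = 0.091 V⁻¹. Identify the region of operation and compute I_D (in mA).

Saturation; I_D = 20.5 mA

V_SG = V_S − V_G = 9.32 − 6.71 = 2.61 V; V_SD = V_S − V_D = 9.32 − 5.9 = 3.42 V.
V_ov = V_SG − |V_tp| = 2.61 − 0.561 = 2.05 V.
Since V_SD = 3.42 V ≥ V_ov = 2.05 V, the device is in saturation.
I_D = ½ k_p V_ov² (1 + λ V_SD) = 0.5 × 7.43 × 2.05² × (1 + 0.091 × 3.42) = 20.5 mA.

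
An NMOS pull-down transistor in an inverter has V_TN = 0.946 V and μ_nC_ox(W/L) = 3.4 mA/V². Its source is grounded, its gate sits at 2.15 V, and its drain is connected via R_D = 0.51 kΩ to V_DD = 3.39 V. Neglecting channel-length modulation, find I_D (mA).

V_GS = V_G = 2.15 V, so V_ov = 2.15 − 0.946 = 1.2 V.
Assume saturation: I_D = ½ k_n V_ov² = 0.5 × 3.4 × 1.2² = 2.46 mA, giving V_DS = V_DD − I_D R_D = 3.39 − 2.46 × 0.51 = 2.13 V.
V_DS = 2.13 V ≥ V_ov = 1.2 V, confirming saturation.

I_D = 2.46 mA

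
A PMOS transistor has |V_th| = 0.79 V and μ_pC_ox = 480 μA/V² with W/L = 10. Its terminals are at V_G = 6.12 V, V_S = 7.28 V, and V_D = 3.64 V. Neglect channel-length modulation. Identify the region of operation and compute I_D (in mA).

Saturation; I_D = 0.329 mA

V_SG = V_S − V_G = 7.28 − 6.12 = 1.16 V; V_SD = V_S − V_D = 7.28 − 3.64 = 3.64 V.
k_p = μ_pC_ox · (W/L) = 4.8 mA/V².
V_ov = V_SG − |V_th| = 1.16 − 0.79 = 0.37 V.
Since V_SD = 3.64 V ≥ V_ov = 0.37 V, the device is in saturation.
I_D = ½ k_p V_ov² = 0.5 × 4.8 × 0.37² = 0.329 mA.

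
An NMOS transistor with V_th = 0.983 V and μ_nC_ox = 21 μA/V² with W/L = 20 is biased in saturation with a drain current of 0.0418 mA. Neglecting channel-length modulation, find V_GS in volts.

k_n = μ_nC_ox · (W/L) = 0.42 mA/V².
In saturation I_D = ½ k_n (V_GS − V_th)², so V_GS − V_th = √(2 I_D / k_n) = √(2 × 0.0418 / 0.42) = 0.446 V.
V_GS = 0.983 + 0.446 = 1.43 V.

V_GS = 1.43 V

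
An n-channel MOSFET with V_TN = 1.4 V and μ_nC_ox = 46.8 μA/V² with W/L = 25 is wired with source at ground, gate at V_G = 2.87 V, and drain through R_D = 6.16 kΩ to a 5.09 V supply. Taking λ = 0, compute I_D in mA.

V_GS = V_G = 2.87 V, so V_ov = 2.87 − 1.4 = 1.47 V.
k_n = μ_nC_ox · (W/L) = 1.17 mA/V².
Assume saturation: I_D = ½ k_n V_ov² = 0.5 × 1.17 × 1.47² = 1.26 mA, giving V_DS = V_DD − I_D R_D = 5.09 − 1.26 × 6.16 = -2.7 V.
But -2.7 V < V_ov = 1.47 V, so the device is actually in triode.
In triode I_D = k_n[V_ov V_DS − ½ V_DS²] and I_D = (V_DD − V_DS)/R_D. Equating: 3.6 V_DS² − 11.59 V_DS + 5.09 = 0, giving V_DS = 0.524 V (the root below V_ov).
I_D = (5.09 − 0.524) / 6.16 = 0.741 mA.

I_D = 0.741 mA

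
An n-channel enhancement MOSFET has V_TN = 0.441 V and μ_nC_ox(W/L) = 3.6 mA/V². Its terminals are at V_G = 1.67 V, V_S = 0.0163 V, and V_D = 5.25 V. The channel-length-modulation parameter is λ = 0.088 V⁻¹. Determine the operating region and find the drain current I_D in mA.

V_GS = V_G − V_S = 1.67 − 0.0163 = 1.65 V; V_DS = V_D − V_S = 5.25 − 0.0163 = 5.23 V.
V_ov = V_GS − V_TN = 1.65 − 0.441 = 1.21 V.
Since V_DS = 5.23 V ≥ V_ov = 1.21 V, the device is in saturation.
I_D = ½ k_n V_ov² (1 + λ V_DS) = 0.5 × 3.6 × 1.21² × (1 + 0.088 × 5.23) = 3.87 mA.

Saturation; I_D = 3.87 mA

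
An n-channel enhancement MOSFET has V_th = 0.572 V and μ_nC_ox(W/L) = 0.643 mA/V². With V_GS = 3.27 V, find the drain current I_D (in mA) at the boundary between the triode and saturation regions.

I_D = 2.34 mA

At the boundary V_DS = V_ov = V_GS − V_th = 3.27 − 0.572 = 2.7 V.
I_D = ½ k_n V_ov² = 0.5 × 0.643 × 2.7² = 2.34 mA.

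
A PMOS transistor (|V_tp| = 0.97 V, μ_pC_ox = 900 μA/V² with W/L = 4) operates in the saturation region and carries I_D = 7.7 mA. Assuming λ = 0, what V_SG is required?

k_p = μ_pC_ox · (W/L) = 3.6 mA/V².
In saturation I_D = ½ k_p (V_SG − |V_tp|)², so V_SG − |V_tp| = √(2 I_D / k_p) = √(2 × 7.7 / 3.6) = 2.07 V.
V_SG = 0.97 + 2.07 = 3.04 V.

V_SG = 3.04 V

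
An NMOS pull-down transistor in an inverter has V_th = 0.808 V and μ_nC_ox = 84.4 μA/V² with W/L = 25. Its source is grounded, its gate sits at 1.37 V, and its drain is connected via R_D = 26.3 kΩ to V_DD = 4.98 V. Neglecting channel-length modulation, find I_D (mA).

I_D = 0.182 mA

V_GS = V_G = 1.37 V, so V_ov = 1.37 − 0.808 = 0.562 V.
k_n = μ_nC_ox · (W/L) = 2.11 mA/V².
Assume saturation: I_D = ½ k_n V_ov² = 0.5 × 2.11 × 0.562² = 0.333 mA, giving V_DS = V_DD − I_D R_D = 4.98 − 0.333 × 26.3 = -3.78 V.
But -3.78 V < V_ov = 0.562 V, so the device is actually in triode.
In triode I_D = k_n[V_ov V_DS − ½ V_DS²] and I_D = (V_DD − V_DS)/R_D. Equating: 27.7 V_DS² − 32.19 V_DS + 4.98 = 0, giving V_DS = 0.184 V (the root below V_ov).
I_D = (4.98 − 0.184) / 26.3 = 0.182 mA.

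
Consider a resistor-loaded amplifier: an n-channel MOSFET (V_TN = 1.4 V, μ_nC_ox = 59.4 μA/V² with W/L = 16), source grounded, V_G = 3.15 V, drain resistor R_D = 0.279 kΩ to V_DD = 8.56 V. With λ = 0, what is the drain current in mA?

V_GS = V_G = 3.15 V, so V_ov = 3.15 − 1.4 = 1.75 V.
k_n = μ_nC_ox · (W/L) = 0.9504 mA/V².
Assume saturation: I_D = ½ k_n V_ov² = 0.5 × 0.9504 × 1.75² = 1.46 mA, giving V_DS = V_DD − I_D R_D = 8.56 − 1.46 × 0.279 = 8.15 V.
V_DS = 8.15 V ≥ V_ov = 1.75 V, confirming saturation.

I_D = 1.46 mA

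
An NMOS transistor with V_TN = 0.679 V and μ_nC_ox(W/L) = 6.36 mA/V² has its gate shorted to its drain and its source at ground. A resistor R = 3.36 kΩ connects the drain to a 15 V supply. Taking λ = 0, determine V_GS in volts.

V_GS = 1.79 V

With gate tied to drain, V_GS = V_DS ≥ V_GS − V_TN, so the device is in saturation.
KCL at the drain: ½ k_n (V_GS − V_TN)² = (V_DD − V_GS)/R.
Let x = V_GS − 0.679. Then 10.7 x² + x − 14.32 = 0, giving x = 1.11 V (positive root), so V_GS = 1.79 V.
I_D = (V_DD − V_GS)/R = (15 − 1.79) / 3.36 = 3.93 mA.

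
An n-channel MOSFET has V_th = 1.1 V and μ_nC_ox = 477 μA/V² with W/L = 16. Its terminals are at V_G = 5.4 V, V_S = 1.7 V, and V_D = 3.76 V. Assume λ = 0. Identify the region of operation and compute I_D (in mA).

Triode; I_D = 24.7 mA

V_GS = V_G − V_S = 5.4 − 1.7 = 3.7 V; V_DS = V_D − V_S = 3.76 − 1.7 = 2.06 V.
k_n = μ_nC_ox · (W/L) = 7.632 mA/V².
V_ov = V_GS − V_th = 3.7 − 1.1 = 2.6 V.
Since V_DS = 2.06 V < V_ov = 2.6 V, the device is in the triode region.
I_D = k_n [V_ov · V_DS − ½ V_DS²] = 7.632 × [2.6 × 2.06 − 0.5 × 2.06²] = 24.7 mA.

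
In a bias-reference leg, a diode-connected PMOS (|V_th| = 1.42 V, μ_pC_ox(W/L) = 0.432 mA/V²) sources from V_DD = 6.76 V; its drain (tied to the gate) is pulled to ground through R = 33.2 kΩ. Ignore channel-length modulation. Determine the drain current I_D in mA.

I_D = 0.137 mA

With gate tied to drain, V_SG = V_SD ≥ V_SG − |V_th|, so the device is in saturation.
KCL at the drain: ½ k_p (V_SG − |V_th|)² = (V_DD − V_SG)/R.
Let x = V_SG − 1.42. Then 7.17 x² + x − 5.34 = 0, giving x = 0.796 V (positive root), so V_SG = 2.22 V.
I_D = (V_DD − V_SG)/R = (6.76 − 2.22) / 33.2 = 0.137 mA.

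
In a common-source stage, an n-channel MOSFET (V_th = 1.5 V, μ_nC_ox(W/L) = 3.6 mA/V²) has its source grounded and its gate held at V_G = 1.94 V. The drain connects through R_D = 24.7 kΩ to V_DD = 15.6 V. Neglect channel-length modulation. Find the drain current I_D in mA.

V_GS = V_G = 1.94 V, so V_ov = 1.94 − 1.5 = 0.44 V.
Assume saturation: I_D = ½ k_n V_ov² = 0.5 × 3.6 × 0.44² = 0.348 mA, giving V_DS = V_DD − I_D R_D = 15.6 − 0.348 × 24.7 = 6.99 V.
V_DS = 6.99 V ≥ V_ov = 0.44 V, confirming saturation.

I_D = 0.348 mA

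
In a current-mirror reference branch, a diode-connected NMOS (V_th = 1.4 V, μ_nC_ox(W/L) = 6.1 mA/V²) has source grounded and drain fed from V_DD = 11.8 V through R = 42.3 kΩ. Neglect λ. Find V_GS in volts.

With gate tied to drain, V_GS = V_DS ≥ V_GS − V_th, so the device is in saturation.
KCL at the drain: ½ k_n (V_GS − V_th)² = (V_DD − V_GS)/R.
Let x = V_GS − 1.4. Then 129 x² + x − 10.4 = 0, giving x = 0.28 V (positive root), so V_GS = 1.68 V.
I_D = (V_DD − V_GS)/R = (11.8 − 1.68) / 42.3 = 0.239 mA.

V_GS = 1.68 V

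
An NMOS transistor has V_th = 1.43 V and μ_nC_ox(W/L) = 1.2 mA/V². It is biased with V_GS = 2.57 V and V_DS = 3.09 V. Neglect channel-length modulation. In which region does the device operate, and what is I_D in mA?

V_ov = V_GS − V_th = 2.57 − 1.43 = 1.14 V.
Since V_DS = 3.09 V ≥ V_ov = 1.14 V, the device is in saturation.
I_D = ½ k_n V_ov² = 0.5 × 1.2 × 1.14² = 0.78 mA.

Saturation; I_D = 0.780 mA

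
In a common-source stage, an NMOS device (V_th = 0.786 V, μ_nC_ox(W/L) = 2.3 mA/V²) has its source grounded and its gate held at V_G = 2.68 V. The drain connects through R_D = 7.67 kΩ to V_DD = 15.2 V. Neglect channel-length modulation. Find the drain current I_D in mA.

V_GS = V_G = 2.68 V, so V_ov = 2.68 − 0.786 = 1.89 V.
Assume saturation: I_D = ½ k_n V_ov² = 0.5 × 2.3 × 1.89² = 4.13 mA, giving V_DS = V_DD − I_D R_D = 15.2 − 4.13 × 7.67 = -16.4 V.
But -16.4 V < V_ov = 1.89 V, so the device is actually in triode.
In triode I_D = k_n[V_ov V_DS − ½ V_DS²] and I_D = (V_DD − V_DS)/R_D. Equating: 8.82 V_DS² − 34.41 V_DS + 15.2 = 0, giving V_DS = 0.508 V (the root below V_ov).
I_D = (15.2 − 0.508) / 7.67 = 1.92 mA.

I_D = 1.92 mA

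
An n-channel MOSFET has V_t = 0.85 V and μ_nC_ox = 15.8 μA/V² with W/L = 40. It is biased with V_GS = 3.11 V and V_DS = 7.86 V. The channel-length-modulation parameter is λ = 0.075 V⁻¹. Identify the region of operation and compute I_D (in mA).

k_n = μ_nC_ox · (W/L) = 0.632 mA/V².
V_ov = V_GS − V_t = 3.11 − 0.85 = 2.26 V.
Since V_DS = 7.86 V ≥ V_ov = 2.26 V, the device is in saturation.
I_D = ½ k_n V_ov² (1 + λ V_DS) = 0.5 × 0.632 × 2.26² × (1 + 0.075 × 7.86) = 2.57 mA.

Saturation; I_D = 2.57 mA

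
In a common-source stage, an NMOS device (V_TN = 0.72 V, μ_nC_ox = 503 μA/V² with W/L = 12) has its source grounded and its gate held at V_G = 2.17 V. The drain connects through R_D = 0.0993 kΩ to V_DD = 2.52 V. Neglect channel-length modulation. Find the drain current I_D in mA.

V_GS = V_G = 2.17 V, so V_ov = 2.17 − 0.72 = 1.45 V.
k_n = μ_nC_ox · (W/L) = 6.036 mA/V².
Assume saturation: I_D = ½ k_n V_ov² = 0.5 × 6.036 × 1.45² = 6.35 mA, giving V_DS = V_DD − I_D R_D = 2.52 − 6.35 × 0.0993 = 1.89 V.
V_DS = 1.89 V ≥ V_ov = 1.45 V, confirming saturation.

I_D = 6.35 mA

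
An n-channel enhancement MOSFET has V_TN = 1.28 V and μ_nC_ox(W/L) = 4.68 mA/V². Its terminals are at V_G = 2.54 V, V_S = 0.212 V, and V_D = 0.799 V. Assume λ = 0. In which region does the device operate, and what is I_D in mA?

Triode; I_D = 2.07 mA

V_GS = V_G − V_S = 2.54 − 0.212 = 2.33 V; V_DS = V_D − V_S = 0.799 − 0.212 = 0.587 V.
V_ov = V_GS − V_TN = 2.33 − 1.28 = 1.05 V.
Since V_DS = 0.587 V < V_ov = 1.05 V, the device is in the triode region.
I_D = k_n [V_ov · V_DS − ½ V_DS²] = 4.68 × [1.05 × 0.587 − 0.5 × 0.587²] = 2.07 mA.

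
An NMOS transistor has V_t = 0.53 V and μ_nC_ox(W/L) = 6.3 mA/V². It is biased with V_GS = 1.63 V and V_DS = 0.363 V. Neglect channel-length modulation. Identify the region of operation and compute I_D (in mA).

V_ov = V_GS − V_t = 1.63 − 0.53 = 1.1 V.
Since V_DS = 0.363 V < V_ov = 1.1 V, the device is in the triode region.
I_D = k_n [V_ov · V_DS − ½ V_DS²] = 6.3 × [1.1 × 0.363 − 0.5 × 0.363²] = 2.1 mA.

Triode; I_D = 2.10 mA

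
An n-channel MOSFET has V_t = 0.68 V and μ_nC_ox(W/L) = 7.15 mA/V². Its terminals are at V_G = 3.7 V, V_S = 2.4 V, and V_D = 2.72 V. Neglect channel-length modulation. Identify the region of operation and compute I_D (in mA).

Triode; I_D = 1.05 mA

V_GS = V_G − V_S = 3.7 − 2.4 = 1.3 V; V_DS = V_D − V_S = 2.72 − 2.4 = 0.32 V.
V_ov = V_GS − V_t = 1.3 − 0.68 = 0.62 V.
Since V_DS = 0.32 V < V_ov = 0.62 V, the device is in the triode region.
I_D = k_n [V_ov · V_DS − ½ V_DS²] = 7.15 × [0.62 × 0.32 − 0.5 × 0.32²] = 1.05 mA.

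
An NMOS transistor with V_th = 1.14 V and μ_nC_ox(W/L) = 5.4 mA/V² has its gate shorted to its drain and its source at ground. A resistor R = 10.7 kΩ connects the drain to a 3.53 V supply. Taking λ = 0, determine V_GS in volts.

V_GS = 1.41 V

With gate tied to drain, V_GS = V_DS ≥ V_GS − V_th, so the device is in saturation.
KCL at the drain: ½ k_n (V_GS − V_th)² = (V_DD − V_GS)/R.
Let x = V_GS − 1.14. Then 28.9 x² + x − 2.39 = 0, giving x = 0.271 V (positive root), so V_GS = 1.41 V.
I_D = (V_DD − V_GS)/R = (3.53 − 1.41) / 10.7 = 0.198 mA.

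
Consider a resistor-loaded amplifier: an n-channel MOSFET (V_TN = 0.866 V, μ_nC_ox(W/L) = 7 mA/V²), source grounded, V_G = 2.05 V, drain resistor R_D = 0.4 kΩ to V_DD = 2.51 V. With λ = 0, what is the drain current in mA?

I_D = 4.33 mA

V_GS = V_G = 2.05 V, so V_ov = 2.05 − 0.866 = 1.18 V.
Assume saturation: I_D = ½ k_n V_ov² = 0.5 × 7 × 1.18² = 4.91 mA, giving V_DS = V_DD − I_D R_D = 2.51 − 4.91 × 0.4 = 0.547 V.
But 0.547 V < V_ov = 1.18 V, so the device is actually in triode.
In triode I_D = k_n[V_ov V_DS − ½ V_DS²] and I_D = (V_DD − V_DS)/R_D. Equating: 1.4 V_DS² − 4.315 V_DS + 2.51 = 0, giving V_DS = 0.778 V (the root below V_ov).
I_D = (2.51 − 0.778) / 0.4 = 4.33 mA.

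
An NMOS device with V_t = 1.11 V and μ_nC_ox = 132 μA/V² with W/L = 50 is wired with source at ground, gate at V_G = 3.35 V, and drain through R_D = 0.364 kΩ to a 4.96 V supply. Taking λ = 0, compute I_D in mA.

V_GS = V_G = 3.35 V, so V_ov = 3.35 − 1.11 = 2.24 V.
k_n = μ_nC_ox · (W/L) = 6.6 mA/V².
Assume saturation: I_D = ½ k_n V_ov² = 0.5 × 6.6 × 2.24² = 16.6 mA, giving V_DS = V_DD − I_D R_D = 4.96 − 16.6 × 0.364 = -1.07 V.
But -1.07 V < V_ov = 2.24 V, so the device is actually in triode.
In triode I_D = k_n[V_ov V_DS − ½ V_DS²] and I_D = (V_DD − V_DS)/R_D. Equating: 1.2 V_DS² − 6.381 V_DS + 4.96 = 0, giving V_DS = 0.946 V (the root below V_ov).
I_D = (4.96 − 0.946) / 0.364 = 11 mA.

I_D = 11.0 mA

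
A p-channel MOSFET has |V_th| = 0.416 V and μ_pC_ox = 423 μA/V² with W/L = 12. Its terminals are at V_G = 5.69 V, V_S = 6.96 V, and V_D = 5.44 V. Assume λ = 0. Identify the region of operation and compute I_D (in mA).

Saturation; I_D = 1.85 mA

V_SG = V_S − V_G = 6.96 − 5.69 = 1.27 V; V_SD = V_S − V_D = 6.96 − 5.44 = 1.52 V.
k_p = μ_pC_ox · (W/L) = 5.076 mA/V².
V_ov = V_SG − |V_th| = 1.27 − 0.416 = 0.854 V.
Since V_SD = 1.52 V ≥ V_ov = 0.854 V, the device is in saturation.
I_D = ½ k_p V_ov² = 0.5 × 5.076 × 0.854² = 1.85 mA.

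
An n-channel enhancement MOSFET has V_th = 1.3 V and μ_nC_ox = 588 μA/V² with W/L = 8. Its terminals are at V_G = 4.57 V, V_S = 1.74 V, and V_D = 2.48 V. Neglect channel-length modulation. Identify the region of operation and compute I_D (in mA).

Triode; I_D = 4.04 mA

V_GS = V_G − V_S = 4.57 − 1.74 = 2.83 V; V_DS = V_D − V_S = 2.48 − 1.74 = 0.74 V.
k_n = μ_nC_ox · (W/L) = 4.704 mA/V².
V_ov = V_GS − V_th = 2.83 − 1.3 = 1.53 V.
Since V_DS = 0.74 V < V_ov = 1.53 V, the device is in the triode region.
I_D = k_n [V_ov · V_DS − ½ V_DS²] = 4.704 × [1.53 × 0.74 − 0.5 × 0.74²] = 4.04 mA.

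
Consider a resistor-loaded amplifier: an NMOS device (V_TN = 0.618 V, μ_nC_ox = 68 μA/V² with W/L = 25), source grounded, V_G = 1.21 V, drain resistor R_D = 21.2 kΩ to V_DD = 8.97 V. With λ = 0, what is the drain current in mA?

V_GS = V_G = 1.21 V, so V_ov = 1.21 − 0.618 = 0.592 V.
k_n = μ_nC_ox · (W/L) = 1.7 mA/V².
Assume saturation: I_D = ½ k_n V_ov² = 0.5 × 1.7 × 0.592² = 0.298 mA, giving V_DS = V_DD − I_D R_D = 8.97 − 0.298 × 21.2 = 2.65 V.
V_DS = 2.65 V ≥ V_ov = 0.592 V, confirming saturation.

I_D = 0.298 mA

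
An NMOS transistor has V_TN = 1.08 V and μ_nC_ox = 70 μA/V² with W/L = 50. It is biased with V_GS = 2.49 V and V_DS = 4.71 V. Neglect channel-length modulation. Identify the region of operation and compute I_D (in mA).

Saturation; I_D = 3.48 mA

k_n = μ_nC_ox · (W/L) = 3.5 mA/V².
V_ov = V_GS − V_TN = 2.49 − 1.08 = 1.41 V.
Since V_DS = 4.71 V ≥ V_ov = 1.41 V, the device is in saturation.
I_D = ½ k_n V_ov² = 0.5 × 3.5 × 1.41² = 3.48 mA.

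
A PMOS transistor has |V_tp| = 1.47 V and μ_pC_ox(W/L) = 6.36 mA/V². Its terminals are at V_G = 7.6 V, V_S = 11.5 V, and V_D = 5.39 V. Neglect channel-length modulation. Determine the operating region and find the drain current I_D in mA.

V_SG = V_S − V_G = 11.5 − 7.6 = 3.9 V; V_SD = V_S − V_D = 11.5 − 5.39 = 6.11 V.
V_ov = V_SG − |V_tp| = 3.9 − 1.47 = 2.43 V.
Since V_SD = 6.11 V ≥ V_ov = 2.43 V, the device is in saturation.
I_D = ½ k_p V_ov² = 0.5 × 6.36 × 2.43² = 18.8 mA.

Saturation; I_D = 18.8 mA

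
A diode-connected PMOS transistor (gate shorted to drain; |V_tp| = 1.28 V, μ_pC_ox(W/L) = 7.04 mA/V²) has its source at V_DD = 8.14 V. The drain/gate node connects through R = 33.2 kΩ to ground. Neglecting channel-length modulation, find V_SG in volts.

With gate tied to drain, V_SG = V_SD ≥ V_SG − |V_tp|, so the device is in saturation.
KCL at the drain: ½ k_p (V_SG − |V_tp|)² = (V_DD − V_SG)/R.
Let x = V_SG − 1.28. Then 117 x² + x − 6.86 = 0, giving x = 0.238 V (positive root), so V_SG = 1.52 V.
I_D = (V_DD − V_SG)/R = (8.14 − 1.52) / 33.2 = 0.199 mA.

V_SG = 1.52 V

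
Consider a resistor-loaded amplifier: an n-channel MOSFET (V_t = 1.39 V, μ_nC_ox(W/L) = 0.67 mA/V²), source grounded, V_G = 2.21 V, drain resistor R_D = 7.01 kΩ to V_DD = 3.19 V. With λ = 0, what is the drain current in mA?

I_D = 0.225 mA

V_GS = V_G = 2.21 V, so V_ov = 2.21 − 1.39 = 0.82 V.
Assume saturation: I_D = ½ k_n V_ov² = 0.5 × 0.67 × 0.82² = 0.225 mA, giving V_DS = V_DD − I_D R_D = 3.19 − 0.225 × 7.01 = 1.61 V.
V_DS = 1.61 V ≥ V_ov = 0.82 V, confirming saturation.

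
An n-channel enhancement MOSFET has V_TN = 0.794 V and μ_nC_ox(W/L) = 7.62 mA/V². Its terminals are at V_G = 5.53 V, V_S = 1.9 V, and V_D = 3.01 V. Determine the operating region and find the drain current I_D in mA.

V_GS = V_G − V_S = 5.53 − 1.9 = 3.63 V; V_DS = V_D − V_S = 3.01 − 1.9 = 1.11 V.
V_ov = V_GS − V_TN = 3.63 − 0.794 = 2.84 V.
Since V_DS = 1.11 V < V_ov = 2.84 V, the device is in the triode region.
I_D = k_n [V_ov · V_DS − ½ V_DS²] = 7.62 × [2.84 × 1.11 − 0.5 × 1.11²] = 19.3 mA.

Triode; I_D = 19.3 mA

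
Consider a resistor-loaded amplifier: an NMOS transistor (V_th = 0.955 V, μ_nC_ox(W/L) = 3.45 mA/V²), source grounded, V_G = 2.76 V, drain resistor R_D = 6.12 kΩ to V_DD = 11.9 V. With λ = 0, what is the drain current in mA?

V_GS = V_G = 2.76 V, so V_ov = 2.76 − 0.955 = 1.8 V.
Assume saturation: I_D = ½ k_n V_ov² = 0.5 × 3.45 × 1.8² = 5.62 mA, giving V_DS = V_DD − I_D R_D = 11.9 − 5.62 × 6.12 = -22.5 V.
But -22.5 V < V_ov = 1.8 V, so the device is actually in triode.
In triode I_D = k_n[V_ov V_DS − ½ V_DS²] and I_D = (V_DD − V_DS)/R_D. Equating: 10.6 V_DS² − 39.11 V_DS + 11.9 = 0, giving V_DS = 0.334 V (the root below V_ov).
I_D = (11.9 − 0.334) / 6.12 = 1.89 mA.

I_D = 1.89 mA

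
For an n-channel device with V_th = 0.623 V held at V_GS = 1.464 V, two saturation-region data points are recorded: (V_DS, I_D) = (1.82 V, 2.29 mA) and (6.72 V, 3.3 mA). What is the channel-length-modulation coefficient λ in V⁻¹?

λ = 0.108 V⁻¹

With V_GS fixed, I_D ∝ (1 + λ V_DS) in saturation, so I_D2/I_D1 = (1 + λ V_DS2)/(1 + λ V_DS1).
3.3/2.29 = 1.441 = (1 + 6.72 λ)/(1 + 1.82 λ).
Solving: λ (I_D1 V_DS2 − I_D2 V_DS1) = I_D2 − I_D1, so λ = (3.3 − 2.29) / (2.29 × 6.72 − 3.3 × 1.82) = 1.01 / 9.38 = 0.108 V⁻¹.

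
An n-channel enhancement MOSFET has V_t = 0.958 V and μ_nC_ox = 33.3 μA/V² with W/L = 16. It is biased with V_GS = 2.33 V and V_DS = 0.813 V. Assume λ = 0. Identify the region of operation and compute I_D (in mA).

Triode; I_D = 0.418 mA

k_n = μ_nC_ox · (W/L) = 0.5328 mA/V².
V_ov = V_GS − V_t = 2.33 − 0.958 = 1.37 V.
Since V_DS = 0.813 V < V_ov = 1.37 V, the device is in the triode region.
I_D = k_n [V_ov · V_DS − ½ V_DS²] = 0.5328 × [1.37 × 0.813 − 0.5 × 0.813²] = 0.418 mA.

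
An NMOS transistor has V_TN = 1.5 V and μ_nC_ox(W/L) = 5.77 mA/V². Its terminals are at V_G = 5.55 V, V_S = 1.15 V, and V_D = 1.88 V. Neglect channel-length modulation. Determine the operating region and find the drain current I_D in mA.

V_GS = V_G − V_S = 5.55 − 1.15 = 4.4 V; V_DS = V_D − V_S = 1.88 − 1.15 = 0.73 V.
V_ov = V_GS − V_TN = 4.4 − 1.5 = 2.9 V.
Since V_DS = 0.73 V < V_ov = 2.9 V, the device is in the triode region.
I_D = k_n [V_ov · V_DS − ½ V_DS²] = 5.77 × [2.9 × 0.73 − 0.5 × 0.73²] = 10.7 mA.

Triode; I_D = 10.7 mA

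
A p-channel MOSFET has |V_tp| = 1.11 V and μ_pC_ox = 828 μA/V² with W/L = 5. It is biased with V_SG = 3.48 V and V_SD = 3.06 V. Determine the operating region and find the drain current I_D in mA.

k_p = μ_pC_ox · (W/L) = 4.14 mA/V².
V_ov = V_SG − |V_tp| = 3.48 − 1.11 = 2.37 V.
Since V_SD = 3.06 V ≥ V_ov = 2.37 V, the device is in saturation.
I_D = ½ k_p V_ov² = 0.5 × 4.14 × 2.37² = 11.6 mA.

Saturation; I_D = 11.6 mA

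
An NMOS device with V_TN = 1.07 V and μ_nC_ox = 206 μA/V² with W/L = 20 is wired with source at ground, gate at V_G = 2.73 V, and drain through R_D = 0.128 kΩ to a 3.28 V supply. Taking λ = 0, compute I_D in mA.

I_D = 5.68 mA

V_GS = V_G = 2.73 V, so V_ov = 2.73 − 1.07 = 1.66 V.
k_n = μ_nC_ox · (W/L) = 4.12 mA/V².
Assume saturation: I_D = ½ k_n V_ov² = 0.5 × 4.12 × 1.66² = 5.68 mA, giving V_DS = V_DD − I_D R_D = 3.28 − 5.68 × 0.128 = 2.55 V.
V_DS = 2.55 V ≥ V_ov = 1.66 V, confirming saturation.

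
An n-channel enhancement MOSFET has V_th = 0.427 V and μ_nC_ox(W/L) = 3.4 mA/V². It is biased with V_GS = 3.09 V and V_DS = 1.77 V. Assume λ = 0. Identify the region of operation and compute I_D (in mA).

V_ov = V_GS − V_th = 3.09 − 0.427 = 2.66 V.
Since V_DS = 1.77 V < V_ov = 2.66 V, the device is in the triode region.
I_D = k_n [V_ov · V_DS − ½ V_DS²] = 3.4 × [2.66 × 1.77 − 0.5 × 1.77²] = 10.7 mA.

Triode; I_D = 10.7 mA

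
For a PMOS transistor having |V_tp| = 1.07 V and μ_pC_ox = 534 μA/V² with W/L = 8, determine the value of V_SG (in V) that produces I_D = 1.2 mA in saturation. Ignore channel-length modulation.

V_SG = 1.82 V

k_p = μ_pC_ox · (W/L) = 4.272 mA/V².
In saturation I_D = ½ k_p (V_SG − |V_tp|)², so V_SG − |V_tp| = √(2 I_D / k_p) = √(2 × 1.2 / 4.272) = 0.75 V.
V_SG = 1.07 + 0.75 = 1.82 V.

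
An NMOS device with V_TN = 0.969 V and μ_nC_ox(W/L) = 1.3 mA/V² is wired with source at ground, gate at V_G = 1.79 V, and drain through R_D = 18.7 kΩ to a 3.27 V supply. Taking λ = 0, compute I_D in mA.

V_GS = V_G = 1.79 V, so V_ov = 1.79 − 0.969 = 0.821 V.
Assume saturation: I_D = ½ k_n V_ov² = 0.5 × 1.3 × 0.821² = 0.438 mA, giving V_DS = V_DD − I_D R_D = 3.27 − 0.438 × 18.7 = -4.92 V.
But -4.92 V < V_ov = 0.821 V, so the device is actually in triode.
In triode I_D = k_n[V_ov V_DS − ½ V_DS²] and I_D = (V_DD − V_DS)/R_D. Equating: 12.2 V_DS² − 20.96 V_DS + 3.27 = 0, giving V_DS = 0.173 V (the root below V_ov).
I_D = (3.27 − 0.173) / 18.7 = 0.166 mA.

I_D = 0.166 mA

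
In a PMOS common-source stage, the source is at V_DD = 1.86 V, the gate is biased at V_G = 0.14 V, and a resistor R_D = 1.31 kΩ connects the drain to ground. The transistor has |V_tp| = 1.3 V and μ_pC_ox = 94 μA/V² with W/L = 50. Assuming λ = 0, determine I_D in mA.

I_D = 0.415 mA

V_SG = V_DD − V_G = 1.86 − 0.14 = 1.72 V, so V_ov = 1.72 − 1.3 = 0.42 V.
k_p = μ_pC_ox · (W/L) = 4.7 mA/V².
Assume saturation: I_D = ½ k_p V_ov² = 0.5 × 4.7 × 0.42² = 0.415 mA, giving V_SD = V_DD − I_D R_D = 1.86 − 0.415 × 1.31 = 1.32 V.
V_SD = 1.32 V ≥ V_ov = 0.42 V, confirming saturation.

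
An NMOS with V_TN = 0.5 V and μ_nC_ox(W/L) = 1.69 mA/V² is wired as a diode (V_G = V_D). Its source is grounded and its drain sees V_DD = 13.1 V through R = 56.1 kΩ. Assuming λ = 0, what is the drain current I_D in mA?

I_D = 0.216 mA

With gate tied to drain, V_GS = V_DS ≥ V_GS − V_TN, so the device is in saturation.
KCL at the drain: ½ k_n (V_GS − V_TN)² = (V_DD − V_GS)/R.
Let x = V_GS − 0.5. Then 47.4 x² + x − 12.6 = 0, giving x = 0.505 V (positive root), so V_GS = 1.01 V.
I_D = (V_DD − V_GS)/R = (13.1 − 1.01) / 56.1 = 0.216 mA.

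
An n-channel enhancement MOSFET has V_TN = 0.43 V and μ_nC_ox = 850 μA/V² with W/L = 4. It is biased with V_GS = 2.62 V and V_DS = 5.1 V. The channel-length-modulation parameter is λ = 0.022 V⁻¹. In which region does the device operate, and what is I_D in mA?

k_n = μ_nC_ox · (W/L) = 3.4 mA/V².
V_ov = V_GS − V_TN = 2.62 − 0.43 = 2.19 V.
Since V_DS = 5.1 V ≥ V_ov = 2.19 V, the device is in saturation.
I_D = ½ k_n V_ov² (1 + λ V_DS) = 0.5 × 3.4 × 2.19² × (1 + 0.022 × 5.1) = 9.07 mA.

Saturation; I_D = 9.07 mA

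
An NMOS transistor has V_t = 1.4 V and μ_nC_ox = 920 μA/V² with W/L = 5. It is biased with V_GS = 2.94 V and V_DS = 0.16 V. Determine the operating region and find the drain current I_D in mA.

Triode; I_D = 1.07 mA

k_n = μ_nC_ox · (W/L) = 4.6 mA/V².
V_ov = V_GS − V_t = 2.94 − 1.4 = 1.54 V.
Since V_DS = 0.16 V < V_ov = 1.54 V, the device is in the triode region.
I_D = k_n [V_ov · V_DS − ½ V_DS²] = 4.6 × [1.54 × 0.16 − 0.5 × 0.16²] = 1.07 mA.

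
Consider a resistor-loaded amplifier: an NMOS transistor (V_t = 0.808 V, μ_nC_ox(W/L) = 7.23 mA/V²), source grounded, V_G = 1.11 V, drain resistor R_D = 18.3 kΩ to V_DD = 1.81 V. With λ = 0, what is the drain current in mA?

I_D = 0.0963 mA

V_GS = V_G = 1.11 V, so V_ov = 1.11 − 0.808 = 0.302 V.
Assume saturation: I_D = ½ k_n V_ov² = 0.5 × 7.23 × 0.302² = 0.33 mA, giving V_DS = V_DD − I_D R_D = 1.81 − 0.33 × 18.3 = -4.22 V.
But -4.22 V < V_ov = 0.302 V, so the device is actually in triode.
In triode I_D = k_n[V_ov V_DS − ½ V_DS²] and I_D = (V_DD − V_DS)/R_D. Equating: 66.2 V_DS² − 40.96 V_DS + 1.81 = 0, giving V_DS = 0.0479 V (the root below V_ov).
I_D = (1.81 − 0.0479) / 18.3 = 0.0963 mA.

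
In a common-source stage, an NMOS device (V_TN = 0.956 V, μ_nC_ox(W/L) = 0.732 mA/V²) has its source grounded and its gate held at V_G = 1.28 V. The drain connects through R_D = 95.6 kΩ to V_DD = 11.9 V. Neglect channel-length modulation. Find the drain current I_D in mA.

I_D = 0.0384 mA

V_GS = V_G = 1.28 V, so V_ov = 1.28 − 0.956 = 0.324 V.
Assume saturation: I_D = ½ k_n V_ov² = 0.5 × 0.732 × 0.324² = 0.0384 mA, giving V_DS = V_DD − I_D R_D = 11.9 − 0.0384 × 95.6 = 8.23 V.
V_DS = 8.23 V ≥ V_ov = 0.324 V, confirming saturation.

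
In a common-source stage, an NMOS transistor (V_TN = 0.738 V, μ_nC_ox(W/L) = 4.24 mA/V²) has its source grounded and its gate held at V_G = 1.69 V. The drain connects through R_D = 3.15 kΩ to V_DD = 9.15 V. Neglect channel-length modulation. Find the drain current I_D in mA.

I_D = 1.92 mA

V_GS = V_G = 1.69 V, so V_ov = 1.69 − 0.738 = 0.952 V.
Assume saturation: I_D = ½ k_n V_ov² = 0.5 × 4.24 × 0.952² = 1.92 mA, giving V_DS = V_DD − I_D R_D = 9.15 − 1.92 × 3.15 = 3.1 V.
V_DS = 3.1 V ≥ V_ov = 0.952 V, confirming saturation.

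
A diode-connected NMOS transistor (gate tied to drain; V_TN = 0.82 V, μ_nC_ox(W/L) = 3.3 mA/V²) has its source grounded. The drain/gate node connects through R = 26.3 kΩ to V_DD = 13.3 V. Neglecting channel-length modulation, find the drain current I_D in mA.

With gate tied to drain, V_GS = V_DS ≥ V_GS − V_TN, so the device is in saturation.
KCL at the drain: ½ k_n (V_GS − V_TN)² = (V_DD − V_GS)/R.
Let x = V_GS − 0.82. Then 43.4 x² + x − 12.48 = 0, giving x = 0.525 V (positive root), so V_GS = 1.34 V.
I_D = (V_DD − V_GS)/R = (13.3 − 1.34) / 26.3 = 0.455 mA.

I_D = 0.455 mA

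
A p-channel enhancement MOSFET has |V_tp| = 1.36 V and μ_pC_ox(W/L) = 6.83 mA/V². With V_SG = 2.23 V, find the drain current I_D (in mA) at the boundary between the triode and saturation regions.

I_D = 2.58 mA

At the boundary V_SD = V_ov = V_SG − |V_tp| = 2.23 − 1.36 = 0.87 V.
I_D = ½ k_p V_ov² = 0.5 × 6.83 × 0.87² = 2.58 mA.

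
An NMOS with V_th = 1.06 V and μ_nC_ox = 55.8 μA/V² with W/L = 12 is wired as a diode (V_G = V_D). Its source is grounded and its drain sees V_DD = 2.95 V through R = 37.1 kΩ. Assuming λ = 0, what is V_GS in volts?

With gate tied to drain, V_GS = V_DS ≥ V_GS − V_th, so the device is in saturation.
k_n = μ_nC_ox · (W/L) = 0.6696 mA/V².
KCL at the drain: ½ k_n (V_GS − V_th)² = (V_DD − V_GS)/R.
Let x = V_GS − 1.06. Then 12.4 x² + x − 1.89 = 0, giving x = 0.352 V (positive root), so V_GS = 1.41 V.
I_D = (V_DD − V_GS)/R = (2.95 − 1.41) / 37.1 = 0.0415 mA.

V_GS = 1.41 V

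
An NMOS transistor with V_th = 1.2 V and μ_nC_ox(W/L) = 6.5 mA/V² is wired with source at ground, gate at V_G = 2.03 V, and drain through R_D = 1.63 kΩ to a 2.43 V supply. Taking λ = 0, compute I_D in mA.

I_D = 1.31 mA

V_GS = V_G = 2.03 V, so V_ov = 2.03 − 1.2 = 0.83 V.
Assume saturation: I_D = ½ k_n V_ov² = 0.5 × 6.5 × 0.83² = 2.24 mA, giving V_DS = V_DD − I_D R_D = 2.43 − 2.24 × 1.63 = -1.22 V.
But -1.22 V < V_ov = 0.83 V, so the device is actually in triode.
In triode I_D = k_n[V_ov V_DS − ½ V_DS²] and I_D = (V_DD − V_DS)/R_D. Equating: 5.3 V_DS² − 9.794 V_DS + 2.43 = 0, giving V_DS = 0.295 V (the root below V_ov).
I_D = (2.43 − 0.295) / 1.63 = 1.31 mA.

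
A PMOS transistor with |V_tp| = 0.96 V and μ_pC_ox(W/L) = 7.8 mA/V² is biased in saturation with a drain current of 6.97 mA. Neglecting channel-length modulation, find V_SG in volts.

V_SG = 2.30 V

In saturation I_D = ½ k_p (V_SG − |V_tp|)², so V_SG − |V_tp| = √(2 I_D / k_p) = √(2 × 6.97 / 7.8) = 1.34 V.
V_SG = 0.96 + 1.34 = 2.3 V.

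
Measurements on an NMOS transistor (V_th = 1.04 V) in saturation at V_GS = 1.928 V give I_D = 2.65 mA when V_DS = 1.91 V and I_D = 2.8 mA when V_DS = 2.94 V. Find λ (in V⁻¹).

With V_GS fixed, I_D ∝ (1 + λ V_DS) in saturation, so I_D2/I_D1 = (1 + λ V_DS2)/(1 + λ V_DS1).
2.8/2.65 = 1.057 = (1 + 2.94 λ)/(1 + 1.91 λ).
Solving: λ (I_D1 V_DS2 − I_D2 V_DS1) = I_D2 − I_D1, so λ = (2.8 − 2.65) / (2.65 × 2.94 − 2.8 × 1.91) = 0.15 / 2.44 = 0.0614 V⁻¹.

λ = 0.0614 V⁻¹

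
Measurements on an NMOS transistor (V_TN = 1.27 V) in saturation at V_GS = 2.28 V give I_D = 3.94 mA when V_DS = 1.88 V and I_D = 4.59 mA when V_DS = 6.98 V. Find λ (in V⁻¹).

λ = 0.0344 V⁻¹

With V_GS fixed, I_D ∝ (1 + λ V_DS) in saturation, so I_D2/I_D1 = (1 + λ V_DS2)/(1 + λ V_DS1).
4.59/3.94 = 1.165 = (1 + 6.98 λ)/(1 + 1.88 λ).
Solving: λ (I_D1 V_DS2 − I_D2 V_DS1) = I_D2 − I_D1, so λ = (4.59 − 3.94) / (3.94 × 6.98 − 4.59 × 1.88) = 0.65 / 18.9 = 0.0344 V⁻¹.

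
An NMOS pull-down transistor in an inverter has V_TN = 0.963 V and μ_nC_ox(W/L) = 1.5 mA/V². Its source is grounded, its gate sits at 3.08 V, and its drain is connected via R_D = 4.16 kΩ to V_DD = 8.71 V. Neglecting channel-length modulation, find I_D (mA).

I_D = 1.92 mA

V_GS = V_G = 3.08 V, so V_ov = 3.08 − 0.963 = 2.12 V.
Assume saturation: I_D = ½ k_n V_ov² = 0.5 × 1.5 × 2.12² = 3.36 mA, giving V_DS = V_DD − I_D R_D = 8.71 − 3.36 × 4.16 = -5.27 V.
But -5.27 V < V_ov = 2.12 V, so the device is actually in triode.
In triode I_D = k_n[V_ov V_DS − ½ V_DS²] and I_D = (V_DD − V_DS)/R_D. Equating: 3.12 V_DS² − 14.21 V_DS + 8.71 = 0, giving V_DS = 0.73 V (the root below V_ov).
I_D = (8.71 − 0.73) / 4.16 = 1.92 mA.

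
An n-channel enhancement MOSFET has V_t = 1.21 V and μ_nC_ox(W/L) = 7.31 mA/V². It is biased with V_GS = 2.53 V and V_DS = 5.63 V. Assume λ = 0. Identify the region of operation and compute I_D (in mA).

Saturation; I_D = 6.37 mA

V_ov = V_GS − V_t = 2.53 − 1.21 = 1.32 V.
Since V_DS = 5.63 V ≥ V_ov = 1.32 V, the device is in saturation.
I_D = ½ k_n V_ov² = 0.5 × 7.31 × 1.32² = 6.37 mA.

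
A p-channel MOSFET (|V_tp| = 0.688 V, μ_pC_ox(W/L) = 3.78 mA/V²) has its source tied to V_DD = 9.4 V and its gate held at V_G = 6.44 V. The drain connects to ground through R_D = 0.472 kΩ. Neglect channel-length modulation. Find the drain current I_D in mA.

I_D = 9.76 mA

V_SG = V_DD − V_G = 9.4 − 6.44 = 2.96 V, so V_ov = 2.96 − 0.688 = 2.27 V.
Assume saturation: I_D = ½ k_p V_ov² = 0.5 × 3.78 × 2.27² = 9.76 mA, giving V_SD = V_DD − I_D R_D = 9.4 − 9.76 × 0.472 = 4.8 V.
V_SD = 4.8 V ≥ V_ov = 2.27 V, confirming saturation.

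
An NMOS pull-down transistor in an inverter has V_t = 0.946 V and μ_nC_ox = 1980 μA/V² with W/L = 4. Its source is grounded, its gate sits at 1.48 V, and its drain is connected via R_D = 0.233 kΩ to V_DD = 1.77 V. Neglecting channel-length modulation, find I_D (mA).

I_D = 1.13 mA

V_GS = V_G = 1.48 V, so V_ov = 1.48 − 0.946 = 0.534 V.
k_n = μ_nC_ox · (W/L) = 7.92 mA/V².
Assume saturation: I_D = ½ k_n V_ov² = 0.5 × 7.92 × 0.534² = 1.13 mA, giving V_DS = V_DD − I_D R_D = 1.77 − 1.13 × 0.233 = 1.51 V.
V_DS = 1.51 V ≥ V_ov = 0.534 V, confirming saturation.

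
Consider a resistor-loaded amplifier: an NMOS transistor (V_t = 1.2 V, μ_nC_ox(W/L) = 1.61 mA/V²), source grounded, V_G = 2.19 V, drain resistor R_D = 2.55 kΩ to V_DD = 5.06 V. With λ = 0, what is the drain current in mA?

I_D = 0.789 mA

V_GS = V_G = 2.19 V, so V_ov = 2.19 − 1.2 = 0.99 V.
Assume saturation: I_D = ½ k_n V_ov² = 0.5 × 1.61 × 0.99² = 0.789 mA, giving V_DS = V_DD − I_D R_D = 5.06 − 0.789 × 2.55 = 3.05 V.
V_DS = 3.05 V ≥ V_ov = 0.99 V, confirming saturation.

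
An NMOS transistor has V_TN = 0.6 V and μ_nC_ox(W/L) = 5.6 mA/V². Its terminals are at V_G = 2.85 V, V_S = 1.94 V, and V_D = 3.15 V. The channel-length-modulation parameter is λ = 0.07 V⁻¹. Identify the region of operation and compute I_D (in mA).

Saturation; I_D = 0.292 mA

V_GS = V_G − V_S = 2.85 − 1.94 = 0.91 V; V_DS = V_D − V_S = 3.15 − 1.94 = 1.21 V.
V_ov = V_GS − V_TN = 0.91 − 0.6 = 0.31 V.
Since V_DS = 1.21 V ≥ V_ov = 0.31 V, the device is in saturation.
I_D = ½ k_n V_ov² (1 + λ V_DS) = 0.5 × 5.6 × 0.31² × (1 + 0.07 × 1.21) = 0.292 mA.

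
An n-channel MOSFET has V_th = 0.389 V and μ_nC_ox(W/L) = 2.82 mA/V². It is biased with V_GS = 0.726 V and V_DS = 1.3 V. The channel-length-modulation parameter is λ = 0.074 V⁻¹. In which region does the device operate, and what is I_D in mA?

Saturation; I_D = 0.176 mA

V_ov = V_GS − V_th = 0.726 − 0.389 = 0.337 V.
Since V_DS = 1.3 V ≥ V_ov = 0.337 V, the device is in saturation.
I_D = ½ k_n V_ov² (1 + λ V_DS) = 0.5 × 2.82 × 0.337² × (1 + 0.074 × 1.3) = 0.176 mA.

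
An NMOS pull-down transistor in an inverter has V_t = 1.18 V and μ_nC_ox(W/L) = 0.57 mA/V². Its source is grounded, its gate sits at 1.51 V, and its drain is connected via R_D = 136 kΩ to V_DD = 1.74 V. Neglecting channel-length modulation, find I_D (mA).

V_GS = V_G = 1.51 V, so V_ov = 1.51 − 1.18 = 0.33 V.
Assume saturation: I_D = ½ k_n V_ov² = 0.5 × 0.57 × 0.33² = 0.031 mA, giving V_DS = V_DD − I_D R_D = 1.74 − 0.031 × 136 = -2.48 V.
But -2.48 V < V_ov = 0.33 V, so the device is actually in triode.
In triode I_D = k_n[V_ov V_DS − ½ V_DS²] and I_D = (V_DD − V_DS)/R_D. Equating: 38.8 V_DS² − 26.58 V_DS + 1.74 = 0, giving V_DS = 0.0733 V (the root below V_ov).
I_D = (1.74 − 0.0733) / 136 = 0.0123 mA.

I_D = 0.0123 mA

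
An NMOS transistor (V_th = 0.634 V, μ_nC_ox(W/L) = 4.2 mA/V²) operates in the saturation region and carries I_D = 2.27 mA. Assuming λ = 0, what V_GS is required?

In saturation I_D = ½ k_n (V_GS − V_th)², so V_GS − V_th = √(2 I_D / k_n) = √(2 × 2.27 / 4.2) = 1.04 V.
V_GS = 0.634 + 1.04 = 1.67 V.

V_GS = 1.67 V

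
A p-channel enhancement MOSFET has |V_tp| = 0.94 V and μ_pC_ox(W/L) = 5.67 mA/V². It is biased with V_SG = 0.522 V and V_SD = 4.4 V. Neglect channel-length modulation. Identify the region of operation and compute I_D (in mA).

V_SG = 0.522 V < |V_tp| = 0.94 V, so the transistor is in cutoff.

Cutoff; I_D = 0 mA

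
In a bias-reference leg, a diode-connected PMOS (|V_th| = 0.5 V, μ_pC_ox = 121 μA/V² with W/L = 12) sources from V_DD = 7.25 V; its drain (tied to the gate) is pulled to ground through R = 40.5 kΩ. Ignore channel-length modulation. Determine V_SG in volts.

V_SG = 0.962 V

With gate tied to drain, V_SG = V_SD ≥ V_SG − |V_th|, so the device is in saturation.
k_p = μ_pC_ox · (W/L) = 1.452 mA/V².
KCL at the drain: ½ k_p (V_SG − |V_th|)² = (V_DD − V_SG)/R.
Let x = V_SG − 0.5. Then 29.4 x² + x − 6.75 = 0, giving x = 0.462 V (positive root), so V_SG = 0.962 V.
I_D = (V_DD − V_SG)/R = (7.25 − 0.962) / 40.5 = 0.155 mA.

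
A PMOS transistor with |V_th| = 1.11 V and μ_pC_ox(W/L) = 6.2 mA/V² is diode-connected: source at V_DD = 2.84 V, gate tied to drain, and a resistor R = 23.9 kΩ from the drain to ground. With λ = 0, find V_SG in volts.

With gate tied to drain, V_SG = V_SD ≥ V_SG − |V_th|, so the device is in saturation.
KCL at the drain: ½ k_p (V_SG − |V_th|)² = (V_DD − V_SG)/R.
Let x = V_SG − 1.11. Then 74.1 x² + x − 1.73 = 0, giving x = 0.146 V (positive root), so V_SG = 1.26 V.
I_D = (V_DD − V_SG)/R = (2.84 − 1.26) / 23.9 = 0.0663 mA.

V_SG = 1.26 V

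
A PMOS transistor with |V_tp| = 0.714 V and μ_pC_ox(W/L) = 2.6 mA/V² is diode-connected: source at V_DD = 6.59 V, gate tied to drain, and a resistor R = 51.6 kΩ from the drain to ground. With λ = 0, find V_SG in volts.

V_SG = 1.00 V

With gate tied to drain, V_SG = V_SD ≥ V_SG − |V_tp|, so the device is in saturation.
KCL at the drain: ½ k_p (V_SG − |V_tp|)² = (V_DD − V_SG)/R.
Let x = V_SG − 0.714. Then 67.1 x² + x − 5.876 = 0, giving x = 0.289 V (positive root), so V_SG = 1 V.
I_D = (V_DD − V_SG)/R = (6.59 − 1) / 51.6 = 0.108 mA.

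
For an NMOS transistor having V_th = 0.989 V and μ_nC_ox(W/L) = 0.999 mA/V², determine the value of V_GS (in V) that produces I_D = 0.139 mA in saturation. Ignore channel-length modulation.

V_GS = 1.52 V

In saturation I_D = ½ k_n (V_GS − V_th)², so V_GS − V_th = √(2 I_D / k_n) = √(2 × 0.139 / 0.999) = 0.528 V.
V_GS = 0.989 + 0.528 = 1.52 V.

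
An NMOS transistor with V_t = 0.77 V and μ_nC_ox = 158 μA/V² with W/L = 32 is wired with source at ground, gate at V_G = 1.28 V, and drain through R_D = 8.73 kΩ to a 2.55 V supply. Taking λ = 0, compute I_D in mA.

V_GS = V_G = 1.28 V, so V_ov = 1.28 − 0.77 = 0.51 V.
k_n = μ_nC_ox · (W/L) = 5.056 mA/V².
Assume saturation: I_D = ½ k_n V_ov² = 0.5 × 5.056 × 0.51² = 0.658 mA, giving V_DS = V_DD − I_D R_D = 2.55 − 0.658 × 8.73 = -3.19 V.
But -3.19 V < V_ov = 0.51 V, so the device is actually in triode.
In triode I_D = k_n[V_ov V_DS − ½ V_DS²] and I_D = (V_DD − V_DS)/R_D. Equating: 22.1 V_DS² − 23.51 V_DS + 2.55 = 0, giving V_DS = 0.123 V (the root below V_ov).
I_D = (2.55 − 0.123) / 8.73 = 0.278 mA.

I_D = 0.278 mA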